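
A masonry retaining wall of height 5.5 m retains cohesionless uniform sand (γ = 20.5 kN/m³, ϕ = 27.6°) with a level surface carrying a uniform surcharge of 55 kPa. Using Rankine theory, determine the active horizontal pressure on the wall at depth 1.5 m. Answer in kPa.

31.5 kPa

K_a = (1 − sin φ)/(1 + sin φ) = 0.3668.
σ_v = γz + q = 20.5 × 1.5 + 55 = 85.75 kPa.
σ_h = K_a σ_v = 0.3668 × 85.75 = 31.45 kPa.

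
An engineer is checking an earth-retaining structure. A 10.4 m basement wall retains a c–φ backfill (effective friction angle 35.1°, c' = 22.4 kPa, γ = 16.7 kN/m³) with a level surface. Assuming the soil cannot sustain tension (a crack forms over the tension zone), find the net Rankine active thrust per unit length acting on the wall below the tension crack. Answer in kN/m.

K_a = 0.2698; √K_a = 0.5195.
Tension-crack depth z_c = 2c/(γ√K_a) = 2×22.4/(16.7×0.5195) = 5.164 m.
σ_a at base = K_a γ H − 2c√K_a = 0.2698×16.7×10.4 − 2×22.4×0.5195 = 23.59 kPa.
P_a = ½ × 23.59 × (H − z_c) = 0.5×23.59×5.236 = 61.76 kN/m.

61.8 kN/m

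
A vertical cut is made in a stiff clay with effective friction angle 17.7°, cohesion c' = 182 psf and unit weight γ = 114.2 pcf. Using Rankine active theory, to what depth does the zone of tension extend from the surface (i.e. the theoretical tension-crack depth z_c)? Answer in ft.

4.36 ft

K_a = tan²(45° − 17.7°/2) = 0.5337; √K_a = 0.7306.
The active pressure is zero where K_a γ z = 2c√K_a, so z_c = 2c/(γ√K_a) = 2×182/(114.2×0.7306) = 4.363 ft.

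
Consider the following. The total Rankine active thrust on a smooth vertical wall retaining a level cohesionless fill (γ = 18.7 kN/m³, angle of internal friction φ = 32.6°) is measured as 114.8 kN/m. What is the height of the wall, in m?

6.40 m

K_a = 0.2997. P_a = ½ K_a γ H² ⇒ H = √(2P_a/(K_a γ)).
H = √(2×114.8/(0.2997×18.7)) = 6.400 m.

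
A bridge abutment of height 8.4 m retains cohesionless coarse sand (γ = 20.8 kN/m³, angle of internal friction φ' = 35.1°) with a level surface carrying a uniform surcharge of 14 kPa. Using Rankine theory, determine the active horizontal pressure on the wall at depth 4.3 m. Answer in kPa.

27.9 kPa

K_a = (1 − sin φ)/(1 + sin φ) = 0.2698.
σ_v = γz + q = 20.8 × 4.3 + 14 = 103.4 kPa.
σ_h = K_a σ_v = 0.2698 × 103.4 = 27.91 kPa.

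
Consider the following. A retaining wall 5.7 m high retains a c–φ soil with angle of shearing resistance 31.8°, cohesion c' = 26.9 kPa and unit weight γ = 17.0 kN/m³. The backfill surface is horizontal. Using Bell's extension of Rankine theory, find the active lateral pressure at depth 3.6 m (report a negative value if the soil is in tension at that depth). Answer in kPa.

K_a = (1 − sin φ)/(1 + sin φ) = 0.3098.
σ_a = K_a γ z − 2c√K_a = 0.3098×17.0×3.6 − 2×26.9×0.5566 = -10.99 kPa.

-11.0 kPa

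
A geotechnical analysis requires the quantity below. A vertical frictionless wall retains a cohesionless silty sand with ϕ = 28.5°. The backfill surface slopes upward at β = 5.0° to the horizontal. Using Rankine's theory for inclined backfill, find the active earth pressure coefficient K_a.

K_a = cos β · (cos β − √(cos²β − cos²φ)) / (cos β + √(cos²β − cos²φ)).
cos β = 0.9962, cos φ = 0.8788, √(cos²β − cos²φ) = 0.4691.
K_a = 0.9962 × (0.9962 − 0.4691)/(0.9962 + 0.4691) = 0.3583.

0.358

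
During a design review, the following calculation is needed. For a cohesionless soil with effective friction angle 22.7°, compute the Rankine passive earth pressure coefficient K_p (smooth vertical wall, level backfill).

K_p = (1 + sin φ)/(1 − sin φ) = tan²(45° + 22.7°/2) = 2.257.

2.26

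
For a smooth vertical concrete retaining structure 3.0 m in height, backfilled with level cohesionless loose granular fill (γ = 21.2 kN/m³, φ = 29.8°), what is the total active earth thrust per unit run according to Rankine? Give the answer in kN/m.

K_a = tan²(45° − φ/2) = 0.3360.
P_a = ½ K_a γ H² = 0.5 × 0.3360 × 21.2 × 3.0² = 32.06 kN/m.

32.1 kN/m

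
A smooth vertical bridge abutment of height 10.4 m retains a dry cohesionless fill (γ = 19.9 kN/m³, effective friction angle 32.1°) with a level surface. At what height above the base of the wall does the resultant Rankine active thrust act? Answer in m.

K_a = 0.3060.
The pressure distribution is triangular, so the resultant acts at H/3 above the base = 10.4/3 = 3.467 m.

3.47 m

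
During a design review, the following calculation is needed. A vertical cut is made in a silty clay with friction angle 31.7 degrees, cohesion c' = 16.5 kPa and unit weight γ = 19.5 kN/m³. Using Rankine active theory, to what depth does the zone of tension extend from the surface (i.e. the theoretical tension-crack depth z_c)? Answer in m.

K_a = tan²(45° − 31.7°/2) = 0.3111; √K_a = 0.5577.
The active pressure is zero where K_a γ z = 2c√K_a, so z_c = 2c/(γ√K_a) = 2×16.5/(19.5×0.5577) = 3.034 m.

3.03 m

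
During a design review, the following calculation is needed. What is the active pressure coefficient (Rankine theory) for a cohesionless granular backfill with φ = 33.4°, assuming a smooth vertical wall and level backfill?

0.290

K_a = (1 − sin φ)/(1 + sin φ) = (1 − sin 33.4°)/(1 + sin 33.4°) = 0.2899.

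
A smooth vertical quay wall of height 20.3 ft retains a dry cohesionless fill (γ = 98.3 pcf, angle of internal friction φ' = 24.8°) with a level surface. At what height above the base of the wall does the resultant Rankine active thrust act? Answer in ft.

6.77 ft

K_a = 0.4090.
The pressure distribution is triangular, so the resultant acts at H/3 above the base = 20.3/3 = 6.767 ft.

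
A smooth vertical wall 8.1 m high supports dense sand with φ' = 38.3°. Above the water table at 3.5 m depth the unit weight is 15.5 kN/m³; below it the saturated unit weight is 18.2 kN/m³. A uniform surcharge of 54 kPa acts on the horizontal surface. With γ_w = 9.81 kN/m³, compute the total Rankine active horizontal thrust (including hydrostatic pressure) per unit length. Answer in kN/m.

K_a = tan²(45° − φ/2) = 0.2347.
γ' = 18.2 − 9.81 = 8.390 kN/m³. h₂ = H − d_w = 4.6 m.
σ'_h: at surface K_a·q = 12.68; at WT K_a(q+γd_w) = 25.41; at base K_a(q+γd_w+γ'h₂) = 34.47 kPa.
P₁ = ½(12.68+25.41)×3.5 = 66.65; P₂ = ½(25.41+34.47)×4.6 = 137.7; P_w = ½γ_w h₂² = 103.8.
Total = 66.65+137.7+103.8 = 308.2 kN/m.

308 kN/m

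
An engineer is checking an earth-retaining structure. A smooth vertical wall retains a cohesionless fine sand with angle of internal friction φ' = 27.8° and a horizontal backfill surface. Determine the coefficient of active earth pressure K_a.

K_a = (1 − sin φ)/(1 + sin φ) = (1 − sin 27.8°)/(1 + sin 27.8°) = 0.3639.

0.364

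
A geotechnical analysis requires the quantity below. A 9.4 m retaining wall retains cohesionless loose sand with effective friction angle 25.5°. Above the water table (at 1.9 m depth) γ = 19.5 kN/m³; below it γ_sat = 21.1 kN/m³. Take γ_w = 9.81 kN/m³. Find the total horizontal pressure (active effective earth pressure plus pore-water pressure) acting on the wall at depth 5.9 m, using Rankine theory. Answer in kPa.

K_a = (1 − sin φ)/(1 + sin φ) = 0.3981.
γ' = 21.1 − 9.81 = 11.29 kN/m³.
Effective vertical stress at 5.9 m: σ'_v = 19.5×1.9 + 11.29×4.00 = 82.21 kPa.
σ'_h = K_a σ'_v = 0.3981 × 82.21 = 32.73 kPa; u = γ_w × 4.00 = 39.24 kPa.
Total σ_h = 32.73 + 39.24 = 71.97 kPa.

72.0 kPa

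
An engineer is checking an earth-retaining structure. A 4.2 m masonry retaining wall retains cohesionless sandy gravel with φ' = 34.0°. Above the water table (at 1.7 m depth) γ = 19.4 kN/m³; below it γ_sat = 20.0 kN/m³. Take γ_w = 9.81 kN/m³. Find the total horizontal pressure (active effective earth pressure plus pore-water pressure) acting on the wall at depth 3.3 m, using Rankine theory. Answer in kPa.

29.6 kPa

K_a = (1 − sin φ)/(1 + sin φ) = 0.2827.
γ' = 20.0 − 9.81 = 10.19 kN/m³.
Effective vertical stress at 3.3 m: σ'_v = 19.4×1.7 + 10.19×1.60 = 49.28 kPa.
σ'_h = K_a σ'_v = 0.2827 × 49.28 = 13.93 kPa; u = γ_w × 1.60 = 15.70 kPa.
Total σ_h = 13.93 + 15.70 = 29.63 kPa.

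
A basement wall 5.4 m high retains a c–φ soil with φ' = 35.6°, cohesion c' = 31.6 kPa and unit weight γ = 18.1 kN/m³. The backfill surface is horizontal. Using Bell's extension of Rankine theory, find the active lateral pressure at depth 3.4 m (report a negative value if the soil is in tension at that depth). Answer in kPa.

-16.2 kPa

K_a = (1 − sin φ)/(1 + sin φ) = 0.2641.
σ_a = K_a γ z − 2c√K_a = 0.2641×18.1×3.4 − 2×31.6×0.5139 = -16.23 kPa.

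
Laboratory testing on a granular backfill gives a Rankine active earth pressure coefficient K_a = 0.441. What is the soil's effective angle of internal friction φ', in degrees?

K_a = tan²(45° − φ/2) ⇒ 45° − φ/2 = arctan(√0.441) = 33.59°.
φ = 2(45° − 33.59°) = 22.83°.

22.8°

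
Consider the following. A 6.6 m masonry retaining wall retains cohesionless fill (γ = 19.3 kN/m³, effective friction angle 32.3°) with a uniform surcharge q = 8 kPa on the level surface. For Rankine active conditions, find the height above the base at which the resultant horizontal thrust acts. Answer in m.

2.32 m

K_a = 0.3035.
Triangular part P₁ = ½K_aγH² = 127.6 at H/3 = 2.200 m; rectangular part P₂ = K_a q H = 16.02 at H/2 = 3.300 m.
ȳ = (P₁·2.200 + P₂·3.300)/(P₁+P₂) = 2.323 m.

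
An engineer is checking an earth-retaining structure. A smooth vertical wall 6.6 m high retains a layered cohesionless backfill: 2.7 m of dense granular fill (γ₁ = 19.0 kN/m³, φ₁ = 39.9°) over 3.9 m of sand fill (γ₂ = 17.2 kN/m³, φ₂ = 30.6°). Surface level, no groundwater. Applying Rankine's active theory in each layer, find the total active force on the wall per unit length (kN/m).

123 kN/m

K_a1 = tan²(45°−39.9°/2) = 0.2184; K_a2 = tan²(45°−30.6°/2) = 0.3253.
Layer 1: σ at base = K_a1 γ₁ h₁ = 11.21 kPa; P₁ = ½×11.21×2.7 = 15.13.
Layer 2: σ_v at top = γ₁h₁ = 51.30; σ_h top = K_a2×51.30 = 16.69; σ_h base = K_a2×(51.30+17.2×3.9) = 38.51.
P₂ = ½(16.69+38.51)×3.9 = 107.6. Total P_a = 15.13+107.6 = 122.8 kN/m.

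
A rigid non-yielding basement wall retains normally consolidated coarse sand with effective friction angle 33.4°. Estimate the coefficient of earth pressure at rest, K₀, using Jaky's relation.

0.450

K₀ = 1 − sin φ' = 1 − sin 33.4° = 0.4495.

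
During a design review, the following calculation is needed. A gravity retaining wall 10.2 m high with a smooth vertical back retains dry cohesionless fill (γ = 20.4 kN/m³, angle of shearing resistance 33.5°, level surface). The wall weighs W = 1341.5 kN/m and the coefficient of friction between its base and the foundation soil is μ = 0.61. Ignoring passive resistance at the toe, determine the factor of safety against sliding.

2.67

K_a = tan²(45° − 33.5°/2) = 0.2887.
P_a = ½K_aγH² = 0.5×0.2887×20.4×10.2² = 306.4 kN/m, acting at H/3 = 3.400 m above the base.
FS_sliding = μW / P_a = 0.61×1341.5 / 306.4 = 2.671.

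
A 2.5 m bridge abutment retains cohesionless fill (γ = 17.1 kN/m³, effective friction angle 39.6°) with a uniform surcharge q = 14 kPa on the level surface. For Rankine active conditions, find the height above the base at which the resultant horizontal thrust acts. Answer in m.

K_a = 0.2214.
Triangular part P₁ = ½K_aγH² = 11.83 at H/3 = 0.8333 m; rectangular part P₂ = K_a q H = 7.750 at H/2 = 1.250 m.
ȳ = (P₁·0.8333 + P₂·1.250)/(P₁+P₂) = 0.9982 m.

0.998 m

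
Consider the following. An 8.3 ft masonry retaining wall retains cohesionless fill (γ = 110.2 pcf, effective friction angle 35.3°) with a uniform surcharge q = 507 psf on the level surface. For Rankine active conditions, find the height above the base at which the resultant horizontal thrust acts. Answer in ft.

K_a = 0.2675.
Triangular part P₁ = ½K_aγH² = 1016 at H/3 = 2.767 ft; rectangular part P₂ = K_a q H = 1126 at H/2 = 4.150 ft.
ȳ = (P₁·2.767 + P₂·4.150)/(P₁+P₂) = 3.494 ft.

3.49 ft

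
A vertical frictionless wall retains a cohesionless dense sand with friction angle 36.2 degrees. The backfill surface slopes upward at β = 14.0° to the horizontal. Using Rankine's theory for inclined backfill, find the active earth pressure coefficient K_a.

0.277

K_a = cos β · (cos β − √(cos²β − cos²φ)) / (cos β + √(cos²β − cos²φ)).
cos β = 0.9703, cos φ = 0.8070, √(cos²β − cos²φ) = 0.5388.
K_a = 0.9703 × (0.9703 − 0.5388)/(0.9703 + 0.5388) = 0.2774.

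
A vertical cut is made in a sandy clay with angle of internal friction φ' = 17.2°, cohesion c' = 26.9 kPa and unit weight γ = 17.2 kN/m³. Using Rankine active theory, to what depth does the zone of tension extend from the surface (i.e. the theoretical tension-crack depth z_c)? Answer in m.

4.24 m

K_a = tan²(45° − 17.2°/2) = 0.5436; √K_a = 0.7373.
The active pressure is zero where K_a γ z = 2c√K_a, so z_c = 2c/(γ√K_a) = 2×26.9/(17.2×0.7373) = 4.243 m.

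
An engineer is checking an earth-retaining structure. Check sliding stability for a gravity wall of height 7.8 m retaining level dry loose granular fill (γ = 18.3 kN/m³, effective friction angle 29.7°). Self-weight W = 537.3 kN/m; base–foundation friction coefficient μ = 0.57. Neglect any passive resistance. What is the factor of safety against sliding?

1.63

K_a = tan²(45° − 29.7°/2) = 0.3374.
P_a = ½K_aγH² = 0.5×0.3374×18.3×7.8² = 187.8 kN/m, acting at H/3 = 2.600 m above the base.
FS_sliding = μW / P_a = 0.57×537.3 / 187.8 = 1.631.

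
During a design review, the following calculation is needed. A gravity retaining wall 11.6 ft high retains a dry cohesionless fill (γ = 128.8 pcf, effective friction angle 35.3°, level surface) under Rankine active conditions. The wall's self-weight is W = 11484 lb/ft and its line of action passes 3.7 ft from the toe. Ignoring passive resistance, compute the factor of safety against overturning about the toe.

4.74

K_a = tan²(45° − 35.3°/2) = 0.2675.
P_a = ½K_aγH² = 0.5×0.2675×128.8×11.6² = 2318 lb/ft, acting at H/3 = 3.867 ft above the base.
Overturning moment M_o = P_a × H/3 = 2318 × 3.867 = 8965.
Resisting moment M_r = W × 3.7 = 11484 × 3.7 = 42490.
FS_overturning = M_r/M_o = 42490/8965 = 4.740.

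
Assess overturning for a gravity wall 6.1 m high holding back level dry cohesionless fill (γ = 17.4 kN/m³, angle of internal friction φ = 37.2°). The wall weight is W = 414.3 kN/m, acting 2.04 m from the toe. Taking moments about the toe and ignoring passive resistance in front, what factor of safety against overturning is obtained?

5.21

K_a = tan²(45° − 37.2°/2) = 0.2464.
P_a = ½K_aγH² = 0.5×0.2464×17.4×6.1² = 79.77 kN/m, acting at H/3 = 2.033 m above the base.
Overturning moment M_o = P_a × H/3 = 79.77 × 2.033 = 162.2.
Resisting moment M_r = W × 2.04 = 414.3 × 2.04 = 845.2.
FS_overturning = M_r/M_o = 845.2/162.2 = 5.211.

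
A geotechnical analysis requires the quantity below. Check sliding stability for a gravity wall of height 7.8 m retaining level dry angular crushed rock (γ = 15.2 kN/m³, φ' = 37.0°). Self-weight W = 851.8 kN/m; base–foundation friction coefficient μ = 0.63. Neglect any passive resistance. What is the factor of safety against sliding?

K_a = tan²(45° − 37.0°/2) = 0.2486.
P_a = ½K_aγH² = 0.5×0.2486×15.2×7.8² = 114.9 kN/m, acting at H/3 = 2.600 m above the base.
FS_sliding = μW / P_a = 0.63×851.8 / 114.9 = 4.669.

4.67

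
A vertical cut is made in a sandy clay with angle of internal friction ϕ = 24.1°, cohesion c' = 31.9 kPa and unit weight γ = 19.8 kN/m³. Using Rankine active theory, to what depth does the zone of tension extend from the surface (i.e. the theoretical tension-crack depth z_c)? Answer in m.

K_a = tan²(45° − 24.1°/2) = 0.4201; √K_a = 0.6482.
The active pressure is zero where K_a γ z = 2c√K_a, so z_c = 2c/(γ√K_a) = 2×31.9/(19.8×0.6482) = 4.971 m.

4.97 m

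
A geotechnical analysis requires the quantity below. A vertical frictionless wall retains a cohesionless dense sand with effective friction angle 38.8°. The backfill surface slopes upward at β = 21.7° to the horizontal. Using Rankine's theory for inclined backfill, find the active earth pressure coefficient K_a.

0.274

K_a = cos β · (cos β − √(cos²β − cos²φ)) / (cos β + √(cos²β − cos²φ)).
cos β = 0.9291, cos φ = 0.7793, √(cos²β − cos²φ) = 0.5059.
K_a = 0.9291 × (0.9291 − 0.5059)/(0.9291 + 0.5059) = 0.2740.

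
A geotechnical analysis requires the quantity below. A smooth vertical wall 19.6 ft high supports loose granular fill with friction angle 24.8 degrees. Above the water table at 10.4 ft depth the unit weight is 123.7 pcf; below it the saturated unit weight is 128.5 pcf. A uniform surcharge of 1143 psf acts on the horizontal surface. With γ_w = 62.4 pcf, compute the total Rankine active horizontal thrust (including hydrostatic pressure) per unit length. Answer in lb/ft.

20500 lb/ft

K_a = tan²(45° − φ/2) = 0.4090.
γ' = 128.5 − 62.4 = 66.10 pcf. h₂ = H − d_w = 9.2 ft.
σ'_h: at surface K_a·q = 467.5; at WT K_a(q+γd_w) = 993.6; at base K_a(q+γd_w+γ'h₂) = 1242 psf.
P₁ = ½(467.5+993.6)×10.4 = 7598; P₂ = ½(993.6+1242)×9.2 = 10290; P_w = ½γ_w h₂² = 2641.
Total = 7598+10290+2641 = 20520 lb/ft.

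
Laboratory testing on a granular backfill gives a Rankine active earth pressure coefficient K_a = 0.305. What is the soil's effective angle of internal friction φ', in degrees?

32.2°

K_a = tan²(45° − φ/2) ⇒ 45° − φ/2 = arctan(√0.305) = 28.91°.
φ = 2(45° − 28.91°) = 32.18°.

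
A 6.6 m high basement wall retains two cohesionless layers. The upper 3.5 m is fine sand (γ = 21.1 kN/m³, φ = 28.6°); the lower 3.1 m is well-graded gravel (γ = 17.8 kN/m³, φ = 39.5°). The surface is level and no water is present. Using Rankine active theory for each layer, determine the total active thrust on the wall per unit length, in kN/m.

116 kN/m

K_a1 = tan²(45°−28.6°/2) = 0.3525; K_a2 = tan²(45°−39.5°/2) = 0.2224.
Layer 1: σ at base = K_a1 γ₁ h₁ = 26.04 kPa; P₁ = ½×26.04×3.5 = 45.56.
Layer 2: σ_v at top = γ₁h₁ = 73.85; σ_h top = K_a2×73.85 = 16.43; σ_h base = K_a2×(73.85+17.8×3.1) = 28.70.
P₂ = ½(16.43+28.70)×3.1 = 69.95. Total P_a = 45.56+69.95 = 115.5 kN/m.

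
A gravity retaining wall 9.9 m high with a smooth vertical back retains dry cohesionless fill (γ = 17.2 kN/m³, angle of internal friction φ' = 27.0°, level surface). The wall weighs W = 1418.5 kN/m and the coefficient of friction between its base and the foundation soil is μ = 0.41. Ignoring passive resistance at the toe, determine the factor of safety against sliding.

1.84

K_a = tan²(45° − 27.0°/2) = 0.3755.
P_a = ½K_aγH² = 0.5×0.3755×17.2×9.9² = 316.5 kN/m, acting at H/3 = 3.300 m above the base.
FS_sliding = μW / P_a = 0.41×1418.5 / 316.5 = 1.837.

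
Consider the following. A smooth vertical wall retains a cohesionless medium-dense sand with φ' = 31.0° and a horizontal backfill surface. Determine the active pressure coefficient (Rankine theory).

K_a = tan²(45° − φ/2) = tan²(29.50°) = 0.3201.

0.320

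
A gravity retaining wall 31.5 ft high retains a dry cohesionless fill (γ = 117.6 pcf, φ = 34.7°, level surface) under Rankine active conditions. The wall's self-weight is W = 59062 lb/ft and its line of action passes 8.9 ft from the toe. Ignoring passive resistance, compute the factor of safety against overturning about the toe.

3.13

K_a = tan²(45° − 34.7°/2) = 0.2745.
P_a = ½K_aγH² = 0.5×0.2745×117.6×31.5² = 16010 lb/ft, acting at H/3 = 10.50 ft above the base.
Overturning moment M_o = P_a × H/3 = 16010 × 10.50 = 168100.
Resisting moment M_r = W × 8.9 = 59062 × 8.9 = 525700.
FS_overturning = M_r/M_o = 525700/168100 = 3.126.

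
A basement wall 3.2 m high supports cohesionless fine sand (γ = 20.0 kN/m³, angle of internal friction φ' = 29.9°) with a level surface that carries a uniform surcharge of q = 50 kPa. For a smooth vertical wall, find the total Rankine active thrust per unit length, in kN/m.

87.8 kN/m

K_a = tan²(45° − φ/2) = 0.3347.
Soil triangle: ½ K_a γ H² = 0.5×0.3347×20.0×3.2² = 34.27 kN/m.
Surcharge rectangle: K_a q H = 0.3347×50×3.2 = 53.55 kN/m.
Total = 34.27 + 53.55 = 87.82 kN/m.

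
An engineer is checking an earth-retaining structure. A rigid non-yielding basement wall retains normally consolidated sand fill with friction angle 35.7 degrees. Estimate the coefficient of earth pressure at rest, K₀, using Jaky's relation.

K₀ = 1 − sin φ' = 1 − sin 35.7° = 0.4165.

0.416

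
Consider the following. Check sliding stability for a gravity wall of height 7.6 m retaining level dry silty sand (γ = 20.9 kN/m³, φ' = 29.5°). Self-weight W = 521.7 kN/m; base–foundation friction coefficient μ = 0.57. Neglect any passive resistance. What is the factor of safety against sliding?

K_a = tan²(45° − 29.5°/2) = 0.3401.
P_a = ½K_aγH² = 0.5×0.3401×20.9×7.6² = 205.3 kN/m, acting at H/3 = 2.533 m above the base.
FS_sliding = μW / P_a = 0.57×521.7 / 205.3 = 1.449.

1.45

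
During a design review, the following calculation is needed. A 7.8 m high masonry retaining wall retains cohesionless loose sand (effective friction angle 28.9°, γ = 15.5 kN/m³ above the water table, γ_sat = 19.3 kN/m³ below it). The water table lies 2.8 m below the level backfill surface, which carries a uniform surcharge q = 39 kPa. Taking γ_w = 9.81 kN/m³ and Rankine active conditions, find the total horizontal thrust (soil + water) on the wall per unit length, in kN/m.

K_a = tan²(45° − φ/2) = 0.3484.
γ' = 19.3 − 9.81 = 9.490 kN/m³. h₂ = H − d_w = 5.0 m.
σ'_h: at surface K_a·q = 13.59; at WT K_a(q+γd_w) = 28.70; at base K_a(q+γd_w+γ'h₂) = 45.23 kPa.
P₁ = ½(13.59+28.70)×2.8 = 59.21; P₂ = ½(28.70+45.23)×5.0 = 184.8; P_w = ½γ_w h₂² = 122.6.
Total = 59.21+184.8+122.6 = 366.7 kN/m.

367 kN/m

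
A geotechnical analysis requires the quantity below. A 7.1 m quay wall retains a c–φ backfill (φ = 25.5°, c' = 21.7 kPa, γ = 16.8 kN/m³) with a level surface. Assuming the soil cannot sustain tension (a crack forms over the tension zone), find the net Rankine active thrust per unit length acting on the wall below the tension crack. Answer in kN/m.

K_a = 0.3981; √K_a = 0.6310.
Tension-crack depth z_c = 2c/(γ√K_a) = 2×21.7/(16.8×0.6310) = 4.094 m.
σ_a at base = K_a γ H − 2c√K_a = 0.3981×16.8×7.1 − 2×21.7×0.6310 = 20.10 kPa.
P_a = ½ × 20.10 × (H − z_c) = 0.5×20.10×3.006 = 30.21 kN/m.

30.2 kN/m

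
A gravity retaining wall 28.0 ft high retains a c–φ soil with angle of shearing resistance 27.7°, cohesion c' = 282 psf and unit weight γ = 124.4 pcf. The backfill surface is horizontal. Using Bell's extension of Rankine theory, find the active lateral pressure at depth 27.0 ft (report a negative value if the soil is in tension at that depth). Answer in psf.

886 psf

K_a = (1 − sin φ)/(1 + sin φ) = 0.3653.
σ_a = K_a γ z − 2c√K_a = 0.3653×124.4×27.0 − 2×282×0.6044 = 886.2 psf.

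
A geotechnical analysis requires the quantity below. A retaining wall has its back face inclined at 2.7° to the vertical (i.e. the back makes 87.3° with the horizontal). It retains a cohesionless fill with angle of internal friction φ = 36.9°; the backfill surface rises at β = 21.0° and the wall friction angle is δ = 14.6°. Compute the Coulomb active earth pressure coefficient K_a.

K_a = sin²(α+φ) / [sin²α · sin(α−δ) · (1 + √{sin(φ+δ)sin(φ−β) / (sin(α−δ)sin(α+β))})²].
With α = 87.3°, φ = 36.9°, δ = 14.6°, β = 21.0°: K_a = 0.3250.

0.325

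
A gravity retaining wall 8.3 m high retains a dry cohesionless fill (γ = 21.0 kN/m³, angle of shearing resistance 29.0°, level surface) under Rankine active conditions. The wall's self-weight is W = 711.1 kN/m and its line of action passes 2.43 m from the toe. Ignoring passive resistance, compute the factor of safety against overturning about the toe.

2.49

K_a = tan²(45° − 29.0°/2) = 0.3470.
P_a = ½K_aγH² = 0.5×0.3470×21.0×8.3² = 251.0 kN/m, acting at H/3 = 2.767 m above the base.
Overturning moment M_o = P_a × H/3 = 251.0 × 2.767 = 694.4.
Resisting moment M_r = W × 2.43 = 711.1 × 2.43 = 1728.
FS_overturning = M_r/M_o = 1728/694.4 = 2.489.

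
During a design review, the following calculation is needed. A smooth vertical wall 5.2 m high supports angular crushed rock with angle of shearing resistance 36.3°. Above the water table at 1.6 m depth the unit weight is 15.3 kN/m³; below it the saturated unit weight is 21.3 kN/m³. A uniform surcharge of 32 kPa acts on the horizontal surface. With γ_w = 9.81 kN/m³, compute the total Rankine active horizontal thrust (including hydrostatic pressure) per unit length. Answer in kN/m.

153 kN/m

K_a = tan²(45° − φ/2) = 0.2563.
γ' = 21.3 − 9.81 = 11.49 kN/m³. h₂ = H − d_w = 3.6 m.
σ'_h: at surface K_a·q = 8.201; at WT K_a(q+γd_w) = 14.47; at base K_a(q+γd_w+γ'h₂) = 25.07 kPa.
P₁ = ½(8.201+14.47)×1.6 = 18.14; P₂ = ½(14.47+25.07)×3.6 = 71.19; P_w = ½γ_w h₂² = 63.57.
Total = 18.14+71.19+63.57 = 152.9 kN/m.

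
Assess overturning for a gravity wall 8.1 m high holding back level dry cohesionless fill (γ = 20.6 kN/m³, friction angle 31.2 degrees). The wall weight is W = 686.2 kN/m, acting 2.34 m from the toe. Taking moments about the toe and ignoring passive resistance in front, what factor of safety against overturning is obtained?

K_a = tan²(45° − 31.2°/2) = 0.3175.
P_a = ½K_aγH² = 0.5×0.3175×20.6×8.1² = 214.6 kN/m, acting at H/3 = 2.700 m above the base.
Overturning moment M_o = P_a × H/3 = 214.6 × 2.700 = 579.3.
Resisting moment M_r = W × 2.34 = 686.2 × 2.34 = 1606.
FS_overturning = M_r/M_o = 1606/579.3 = 2.772.

2.77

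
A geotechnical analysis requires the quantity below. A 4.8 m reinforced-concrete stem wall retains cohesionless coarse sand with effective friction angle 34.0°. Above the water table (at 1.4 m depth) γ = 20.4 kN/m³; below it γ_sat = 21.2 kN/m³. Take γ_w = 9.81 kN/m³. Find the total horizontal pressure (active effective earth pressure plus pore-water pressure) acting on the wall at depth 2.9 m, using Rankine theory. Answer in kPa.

K_a = (1 − sin φ)/(1 + sin φ) = 0.2827.
γ' = 21.2 − 9.81 = 11.39 kN/m³.
Effective vertical stress at 2.9 m: σ'_v = 20.4×1.4 + 11.39×1.50 = 45.64 kPa.
σ'_h = K_a σ'_v = 0.2827 × 45.64 = 12.90 kPa; u = γ_w × 1.50 = 14.71 kPa.
Total σ_h = 12.90 + 14.71 = 27.62 kPa.

27.6 kPa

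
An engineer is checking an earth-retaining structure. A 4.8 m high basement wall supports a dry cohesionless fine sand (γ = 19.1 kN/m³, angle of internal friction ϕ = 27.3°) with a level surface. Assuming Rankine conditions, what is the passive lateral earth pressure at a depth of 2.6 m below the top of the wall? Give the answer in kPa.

134 kPa

K_p = (1 + sin φ)/(1 − sin φ) = 2.694.
σ_h = K_p γ z = 2.694 × 19.1 × 2.6 = 133.8 kPa.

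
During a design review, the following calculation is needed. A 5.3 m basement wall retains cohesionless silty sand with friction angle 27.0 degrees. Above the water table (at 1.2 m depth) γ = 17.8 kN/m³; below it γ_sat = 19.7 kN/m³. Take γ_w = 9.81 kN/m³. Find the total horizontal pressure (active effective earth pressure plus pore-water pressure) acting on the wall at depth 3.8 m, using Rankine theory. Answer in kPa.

43.2 kPa

K_a = (1 − sin φ)/(1 + sin φ) = 0.3755.
γ' = 19.7 − 9.81 = 9.890 kN/m³.
Effective vertical stress at 3.8 m: σ'_v = 17.8×1.2 + 9.890×2.60 = 47.07 kPa.
σ'_h = K_a σ'_v = 0.3755 × 47.07 = 17.68 kPa; u = γ_w × 2.60 = 25.51 kPa.
Total σ_h = 17.68 + 25.51 = 43.18 kPa.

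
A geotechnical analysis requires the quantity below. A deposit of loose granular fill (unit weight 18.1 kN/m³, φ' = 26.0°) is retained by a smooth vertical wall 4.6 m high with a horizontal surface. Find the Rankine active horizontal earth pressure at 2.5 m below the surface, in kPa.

17.7 kPa

K_a = (1 − sin φ)/(1 + sin φ) = 0.3905.
σ_h = K_a γ z = 0.3905 × 18.1 × 2.5 = 17.67 kPa.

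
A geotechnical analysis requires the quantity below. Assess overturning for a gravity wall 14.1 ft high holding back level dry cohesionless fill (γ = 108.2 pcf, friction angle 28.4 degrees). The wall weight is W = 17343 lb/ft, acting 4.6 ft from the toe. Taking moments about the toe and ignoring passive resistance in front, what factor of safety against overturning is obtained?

4.44

K_a = tan²(45° − 28.4°/2) = 0.3554.
P_a = ½K_aγH² = 0.5×0.3554×108.2×14.1² = 3822 lb/ft, acting at H/3 = 4.700 ft above the base.
Overturning moment M_o = P_a × H/3 = 3822 × 4.700 = 17960.
Resisting moment M_r = W × 4.6 = 17343 × 4.6 = 79780.
FS_overturning = M_r/M_o = 79780/17960 = 4.441.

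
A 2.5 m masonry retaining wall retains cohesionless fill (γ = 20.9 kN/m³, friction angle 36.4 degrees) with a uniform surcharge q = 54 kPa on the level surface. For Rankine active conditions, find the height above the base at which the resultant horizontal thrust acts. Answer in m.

K_a = 0.2552.
Triangular part P₁ = ½K_aγH² = 16.67 at H/3 = 0.8333 m; rectangular part P₂ = K_a q H = 34.45 at H/2 = 1.250 m.
ȳ = (P₁·0.8333 + P₂·1.250)/(P₁+P₂) = 1.114 m.

1.11 m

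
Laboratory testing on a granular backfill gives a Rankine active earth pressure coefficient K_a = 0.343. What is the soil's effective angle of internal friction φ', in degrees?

K_a = tan²(45° − φ/2) ⇒ 45° − φ/2 = arctan(√0.343) = 30.36°.
φ = 2(45° − 30.36°) = 29.29°.

29.3°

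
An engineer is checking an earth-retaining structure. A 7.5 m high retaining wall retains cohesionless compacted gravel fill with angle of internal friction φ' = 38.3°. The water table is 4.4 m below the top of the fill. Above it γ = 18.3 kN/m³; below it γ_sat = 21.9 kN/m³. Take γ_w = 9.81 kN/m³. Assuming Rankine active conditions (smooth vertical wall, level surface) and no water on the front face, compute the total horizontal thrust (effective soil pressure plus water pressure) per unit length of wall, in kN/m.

K_a = tan²(45° − φ/2) = 0.2347.
γ' = 21.9 − 9.81 = 12.09 kN/m³. Depth below WT = 3.1 m.
σ'_h at WT = K_a γ d_w = 18.90 kPa; at base = 18.90 + K_a γ' × 3.1 = 27.70 kPa.
P₁ (0–4.4 m) = ½×18.90×4.4 = 41.58. P₂ (4.4–7.5 m) = ½(18.90+27.70)×3.1 = 72.23.
P_w = ½ γ_w h₂² = 0.5×9.81×3.1² = 47.14. Total = 41.58+72.23+47.14 = 160.9 kN/m.

161 kN/m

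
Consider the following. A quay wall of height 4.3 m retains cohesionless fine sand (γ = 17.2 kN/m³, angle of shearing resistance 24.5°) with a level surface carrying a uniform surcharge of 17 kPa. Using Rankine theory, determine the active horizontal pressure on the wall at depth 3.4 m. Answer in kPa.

K_a = (1 − sin φ)/(1 + sin φ) = 0.4137.
σ_v = γz + q = 17.2 × 3.4 + 17 = 75.48 kPa.
σ_h = K_a σ_v = 0.4137 × 75.48 = 31.23 kPa.

31.2 kPa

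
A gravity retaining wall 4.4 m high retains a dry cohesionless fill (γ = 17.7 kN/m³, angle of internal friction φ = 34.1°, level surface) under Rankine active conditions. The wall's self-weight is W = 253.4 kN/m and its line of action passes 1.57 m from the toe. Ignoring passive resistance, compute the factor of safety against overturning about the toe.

K_a = tan²(45° − 34.1°/2) = 0.2815.
P_a = ½K_aγH² = 0.5×0.2815×17.7×4.4² = 48.24 kN/m, acting at H/3 = 1.467 m above the base.
Overturning moment M_o = P_a × H/3 = 48.24 × 1.467 = 70.75.
Resisting moment M_r = W × 1.57 = 253.4 × 1.57 = 397.8.
FS_overturning = M_r/M_o = 397.8/70.75 = 5.624.

5.62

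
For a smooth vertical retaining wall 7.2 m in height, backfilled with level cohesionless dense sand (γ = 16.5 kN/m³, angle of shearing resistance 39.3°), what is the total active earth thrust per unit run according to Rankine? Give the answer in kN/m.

96.0 kN/m

K_a = tan²(45° − φ/2) = 0.2245.
P_a = ½ K_a γ H² = 0.5 × 0.2245 × 16.5 × 7.2² = 95.99 kN/m.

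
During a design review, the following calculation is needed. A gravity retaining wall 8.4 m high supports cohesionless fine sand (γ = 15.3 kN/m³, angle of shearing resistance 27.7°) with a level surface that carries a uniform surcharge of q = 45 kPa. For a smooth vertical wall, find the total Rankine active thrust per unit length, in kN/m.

335 kN/m

K_a = tan²(45° − φ/2) = 0.3653.
Soil triangle: ½ K_a γ H² = 0.5×0.3653×15.3×8.4² = 197.2 kN/m.
Surcharge rectangle: K_a q H = 0.3653×45×8.4 = 138.1 kN/m.
Total = 197.2 + 138.1 = 335.3 kN/m.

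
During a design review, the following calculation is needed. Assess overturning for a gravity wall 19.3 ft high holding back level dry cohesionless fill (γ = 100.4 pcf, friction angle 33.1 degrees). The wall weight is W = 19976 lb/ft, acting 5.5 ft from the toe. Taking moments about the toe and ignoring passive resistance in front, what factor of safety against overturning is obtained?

K_a = tan²(45° − 33.1°/2) = 0.2936.
P_a = ½K_aγH² = 0.5×0.2936×100.4×19.3² = 5490 lb/ft, acting at H/3 = 6.433 ft above the base.
Overturning moment M_o = P_a × H/3 = 5490 × 6.433 = 35320.
Resisting moment M_r = W × 5.5 = 19976 × 5.5 = 109900.
FS_overturning = M_r/M_o = 109900/35320 = 3.111.

3.11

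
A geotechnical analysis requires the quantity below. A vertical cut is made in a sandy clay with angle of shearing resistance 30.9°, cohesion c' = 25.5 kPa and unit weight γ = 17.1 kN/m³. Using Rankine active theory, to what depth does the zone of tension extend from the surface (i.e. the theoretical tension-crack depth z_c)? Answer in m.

5.26 m

K_a = tan²(45° − 30.9°/2) = 0.3214; √K_a = 0.5669.
The active pressure is zero where K_a γ z = 2c√K_a, so z_c = 2c/(γ√K_a) = 2×25.5/(17.1×0.5669) = 5.261 m.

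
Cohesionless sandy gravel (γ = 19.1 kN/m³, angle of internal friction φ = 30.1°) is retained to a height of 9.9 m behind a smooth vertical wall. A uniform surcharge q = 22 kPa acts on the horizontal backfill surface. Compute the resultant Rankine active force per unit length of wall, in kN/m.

K_a = tan²(45° − φ/2) = 0.3320.
Soil triangle: ½ K_a γ H² = 0.5×0.3320×19.1×9.9² = 310.7 kN/m.
Surcharge rectangle: K_a q H = 0.3320×22×9.9 = 72.31 kN/m.
Total = 310.7 + 72.31 = 383.1 kN/m.

383 kN/m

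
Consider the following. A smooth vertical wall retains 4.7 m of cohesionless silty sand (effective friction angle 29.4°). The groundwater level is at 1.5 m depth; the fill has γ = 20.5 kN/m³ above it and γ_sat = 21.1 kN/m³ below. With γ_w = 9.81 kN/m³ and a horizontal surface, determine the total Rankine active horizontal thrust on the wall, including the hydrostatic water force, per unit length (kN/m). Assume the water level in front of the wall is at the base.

111 kN/m

K_a = tan²(45° − φ/2) = 0.3415.
γ' = 21.1 − 9.81 = 11.29 kN/m³. Depth below WT = 3.2 m.
σ'_h at WT = K_a γ d_w = 10.50 kPa; at base = 10.50 + K_a γ' × 3.2 = 22.84 kPa.
P₁ (0–1.5 m) = ½×10.50×1.5 = 7.875. P₂ (1.5–4.7 m) = ½(10.50+22.84)×3.2 = 53.34.
P_w = ½ γ_w h₂² = 0.5×9.81×3.2² = 50.23. Total = 7.875+53.34+50.23 = 111.4 kN/m.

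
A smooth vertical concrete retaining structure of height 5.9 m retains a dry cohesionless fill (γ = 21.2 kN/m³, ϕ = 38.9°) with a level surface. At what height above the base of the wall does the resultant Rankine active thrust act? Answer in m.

K_a = 0.2285.
The pressure distribution is triangular, so the resultant acts at H/3 above the base = 5.9/3 = 1.967 m.

1.97 m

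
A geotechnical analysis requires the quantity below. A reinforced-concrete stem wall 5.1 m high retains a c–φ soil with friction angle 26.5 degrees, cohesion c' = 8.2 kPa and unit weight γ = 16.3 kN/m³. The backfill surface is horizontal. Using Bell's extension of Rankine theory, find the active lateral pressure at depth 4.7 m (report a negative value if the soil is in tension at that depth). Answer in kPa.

K_a = (1 − sin φ)/(1 + sin φ) = 0.3829.
σ_a = K_a γ z − 2c√K_a = 0.3829×16.3×4.7 − 2×8.2×0.6188 = 19.19 kPa.

19.2 kPa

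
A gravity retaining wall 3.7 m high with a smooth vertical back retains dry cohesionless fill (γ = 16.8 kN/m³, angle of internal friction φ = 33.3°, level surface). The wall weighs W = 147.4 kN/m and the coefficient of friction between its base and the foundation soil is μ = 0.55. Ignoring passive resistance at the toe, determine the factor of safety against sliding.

2.42

K_a = tan²(45° − 33.3°/2) = 0.2911.
P_a = ½K_aγH² = 0.5×0.2911×16.8×3.7² = 33.48 kN/m, acting at H/3 = 1.233 m above the base.
FS_sliding = μW / P_a = 0.55×147.4 / 33.48 = 2.421.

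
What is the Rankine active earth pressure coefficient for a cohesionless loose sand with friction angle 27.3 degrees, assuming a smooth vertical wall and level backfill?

K_a = tan²(45° − φ/2) = tan²(31.35°) = 0.3711.

0.371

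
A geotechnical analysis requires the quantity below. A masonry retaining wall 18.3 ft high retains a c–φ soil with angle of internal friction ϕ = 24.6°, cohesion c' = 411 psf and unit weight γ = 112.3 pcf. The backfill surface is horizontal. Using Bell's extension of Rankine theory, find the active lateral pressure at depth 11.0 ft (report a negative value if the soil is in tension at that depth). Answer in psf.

K_a = (1 − sin φ)/(1 + sin φ) = 0.4121.
σ_a = K_a γ z − 2c√K_a = 0.4121×112.3×11.0 − 2×411×0.6420 = -18.59 psf.

-18.6 psf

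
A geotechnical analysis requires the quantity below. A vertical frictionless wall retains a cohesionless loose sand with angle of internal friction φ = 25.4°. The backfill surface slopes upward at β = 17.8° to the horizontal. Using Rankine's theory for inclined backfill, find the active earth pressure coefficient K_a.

0.495

K_a = cos β · (cos β − √(cos²β − cos²φ)) / (cos β + √(cos²β − cos²φ)).
cos β = 0.9521, cos φ = 0.9033, √(cos²β − cos²φ) = 0.3009.
K_a = 0.9521 × (0.9521 − 0.3009)/(0.9521 + 0.3009) = 0.4949.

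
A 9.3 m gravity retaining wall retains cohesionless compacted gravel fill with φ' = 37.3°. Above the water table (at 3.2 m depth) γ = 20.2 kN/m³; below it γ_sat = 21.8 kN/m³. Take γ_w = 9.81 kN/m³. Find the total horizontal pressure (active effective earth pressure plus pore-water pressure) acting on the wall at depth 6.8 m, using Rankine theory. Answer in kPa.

61.8 kPa

K_a = (1 − sin φ)/(1 + sin φ) = 0.2453.
γ' = 21.8 − 9.81 = 11.99 kN/m³.
Effective vertical stress at 6.8 m: σ'_v = 20.2×3.2 + 11.99×3.60 = 107.8 kPa.
σ'_h = K_a σ'_v = 0.2453 × 107.8 = 26.45 kPa; u = γ_w × 3.60 = 35.32 kPa.
Total σ_h = 26.45 + 35.32 = 61.76 kPa.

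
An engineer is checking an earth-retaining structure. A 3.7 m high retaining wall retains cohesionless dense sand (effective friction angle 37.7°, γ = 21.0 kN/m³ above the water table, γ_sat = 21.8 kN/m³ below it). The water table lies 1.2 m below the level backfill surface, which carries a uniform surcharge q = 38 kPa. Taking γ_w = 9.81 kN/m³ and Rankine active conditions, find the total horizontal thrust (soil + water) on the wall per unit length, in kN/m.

K_a = tan²(45° − φ/2) = 0.2411.
γ' = 21.8 − 9.81 = 11.99 kN/m³. h₂ = H − d_w = 2.5 m.
σ'_h: at surface K_a·q = 9.160; at WT K_a(q+γd_w) = 15.23; at base K_a(q+γd_w+γ'h₂) = 22.46 kPa.
P₁ = ½(9.160+15.23)×1.2 = 14.64; P₂ = ½(15.23+22.46)×2.5 = 47.12; P_w = ½γ_w h₂² = 30.66.
Total = 14.64+47.12+30.66 = 92.41 kN/m.

92.4 kN/m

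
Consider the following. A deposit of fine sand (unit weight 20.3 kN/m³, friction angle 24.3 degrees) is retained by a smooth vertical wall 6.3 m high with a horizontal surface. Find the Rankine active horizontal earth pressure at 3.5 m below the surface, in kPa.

29.6 kPa

K_a = (1 − sin φ)/(1 + sin φ) = 0.4169.
σ_h = K_a γ z = 0.4169 × 20.3 × 3.5 = 29.62 kPa.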